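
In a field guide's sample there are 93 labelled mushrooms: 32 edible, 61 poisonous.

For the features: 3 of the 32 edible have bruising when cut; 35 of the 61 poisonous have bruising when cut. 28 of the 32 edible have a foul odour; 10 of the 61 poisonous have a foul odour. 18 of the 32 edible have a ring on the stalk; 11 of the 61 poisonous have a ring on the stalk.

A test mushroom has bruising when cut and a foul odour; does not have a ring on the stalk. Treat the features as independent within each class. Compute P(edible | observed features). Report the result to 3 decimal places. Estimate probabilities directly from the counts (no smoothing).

0.196

edible: (32/93) × (3/32) × (28/32) × (14/32) ≈ 0.0123488
poisonous: (61/93) × (35/61) × (10/61) × (50/61) ≈ 0.0505703
P(edible | x) = 0.0123488 / 0.0629191 ≈ 0.196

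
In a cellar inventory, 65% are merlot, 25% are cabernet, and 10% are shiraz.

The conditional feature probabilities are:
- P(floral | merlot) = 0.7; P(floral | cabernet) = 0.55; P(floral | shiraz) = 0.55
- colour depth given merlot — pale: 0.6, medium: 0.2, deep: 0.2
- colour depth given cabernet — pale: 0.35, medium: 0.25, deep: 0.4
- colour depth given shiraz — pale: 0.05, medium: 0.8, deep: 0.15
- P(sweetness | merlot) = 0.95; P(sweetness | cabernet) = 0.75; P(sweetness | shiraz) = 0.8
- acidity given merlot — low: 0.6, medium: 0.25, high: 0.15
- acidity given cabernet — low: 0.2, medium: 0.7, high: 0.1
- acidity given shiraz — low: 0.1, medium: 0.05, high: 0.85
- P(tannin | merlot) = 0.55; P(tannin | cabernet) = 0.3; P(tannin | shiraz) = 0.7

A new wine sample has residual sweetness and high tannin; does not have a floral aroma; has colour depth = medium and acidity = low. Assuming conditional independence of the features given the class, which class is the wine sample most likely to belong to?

merlot

merlot: 0.65 × (1−0.7) × 0.2 × 0.95 × 0.6 × 0.55 = 0.0122265
cabernet: 0.25 × (1−0.55) × 0.25 × 0.75 × 0.2 × 0.3 = 0.001265625
shiraz: 0.1 × (1−0.55) × 0.8 × 0.8 × 0.1 × 0.7 = 0.002016
Highest score → merlot.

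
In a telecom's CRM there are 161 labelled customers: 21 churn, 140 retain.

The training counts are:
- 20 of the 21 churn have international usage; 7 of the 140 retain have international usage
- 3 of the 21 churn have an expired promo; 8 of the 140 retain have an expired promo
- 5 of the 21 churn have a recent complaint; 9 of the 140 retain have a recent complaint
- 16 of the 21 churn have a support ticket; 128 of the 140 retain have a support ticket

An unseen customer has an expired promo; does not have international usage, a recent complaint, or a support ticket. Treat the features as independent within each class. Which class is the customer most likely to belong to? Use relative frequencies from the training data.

churn: (21/161) × (1/21) × (3/21) × (16/21) × (5/21) ≈ 0.000160964
retain: (140/161) × (133/140) × (8/140) × (131/140) × (12/140) ≈ 0.00378603
Highest score → retain.

retain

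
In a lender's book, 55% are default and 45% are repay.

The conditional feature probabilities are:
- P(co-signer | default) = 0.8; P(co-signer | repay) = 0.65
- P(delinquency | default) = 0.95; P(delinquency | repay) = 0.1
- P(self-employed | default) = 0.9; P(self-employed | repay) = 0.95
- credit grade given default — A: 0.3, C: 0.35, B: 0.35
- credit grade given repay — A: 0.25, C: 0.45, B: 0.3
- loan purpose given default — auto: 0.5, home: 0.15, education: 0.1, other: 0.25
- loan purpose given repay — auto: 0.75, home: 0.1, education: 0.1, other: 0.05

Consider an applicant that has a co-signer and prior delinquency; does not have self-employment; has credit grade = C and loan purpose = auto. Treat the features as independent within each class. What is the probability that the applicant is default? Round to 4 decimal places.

0.9368

default: 0.55 × 0.8 × 0.95 × (1−0.9) × 0.35 × 0.5 = 0.007315
repay: 0.45 × 0.65 × 0.1 × (1−0.95) × 0.45 × 0.75 = 0.00049359375
P(default | x) = 0.007315 / 0.00780859375 ≈ 0.9368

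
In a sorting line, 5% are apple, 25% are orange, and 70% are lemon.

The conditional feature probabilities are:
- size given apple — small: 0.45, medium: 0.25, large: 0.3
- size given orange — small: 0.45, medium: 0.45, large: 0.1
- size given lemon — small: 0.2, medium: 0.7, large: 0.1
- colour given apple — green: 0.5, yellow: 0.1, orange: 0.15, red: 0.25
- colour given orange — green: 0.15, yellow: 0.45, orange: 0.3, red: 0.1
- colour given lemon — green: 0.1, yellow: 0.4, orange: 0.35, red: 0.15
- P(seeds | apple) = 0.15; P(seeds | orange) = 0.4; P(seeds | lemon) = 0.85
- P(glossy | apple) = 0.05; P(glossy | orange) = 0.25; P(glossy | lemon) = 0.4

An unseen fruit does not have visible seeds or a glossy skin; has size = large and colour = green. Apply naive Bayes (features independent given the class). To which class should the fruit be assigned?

apple

apple: 0.05 × 0.3 × 0.5 × (1−0.15) × (1−0.05) = 0.00605625
orange: 0.25 × 0.1 × 0.15 × (1−0.4) × (1−0.25) = 0.0016875
lemon: 0.7 × 0.1 × 0.1 × (1−0.85) × (1−0.4) = 0.00063
Highest score → apple.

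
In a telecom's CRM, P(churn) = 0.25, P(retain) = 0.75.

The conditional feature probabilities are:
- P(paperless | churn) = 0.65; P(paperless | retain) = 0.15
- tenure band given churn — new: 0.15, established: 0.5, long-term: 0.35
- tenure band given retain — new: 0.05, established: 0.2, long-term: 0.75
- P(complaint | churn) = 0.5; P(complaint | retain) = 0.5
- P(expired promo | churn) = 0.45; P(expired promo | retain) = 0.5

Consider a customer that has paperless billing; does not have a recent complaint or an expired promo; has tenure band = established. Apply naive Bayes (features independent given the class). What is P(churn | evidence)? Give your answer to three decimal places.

0.799

churn: 0.25 × 0.65 × 0.5 × (1−0.5) × (1−0.45) = 0.02234375
retain: 0.75 × 0.15 × 0.2 × (1−0.5) × (1−0.5) = 0.005625
P(churn | x) = 0.02234375 / 0.02796875 ≈ 0.799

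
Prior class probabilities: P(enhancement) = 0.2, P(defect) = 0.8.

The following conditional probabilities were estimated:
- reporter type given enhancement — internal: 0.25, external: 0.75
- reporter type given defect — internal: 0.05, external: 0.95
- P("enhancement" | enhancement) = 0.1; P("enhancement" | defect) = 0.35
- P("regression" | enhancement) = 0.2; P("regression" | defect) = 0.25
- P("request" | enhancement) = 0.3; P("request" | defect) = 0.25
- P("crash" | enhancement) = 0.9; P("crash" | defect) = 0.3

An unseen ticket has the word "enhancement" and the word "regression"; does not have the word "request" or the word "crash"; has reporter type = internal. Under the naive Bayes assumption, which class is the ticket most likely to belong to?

enhancement: 0.2 × 0.25 × 0.1 × 0.2 × (1−0.3) × (1−0.9) = 0.00007
defect: 0.8 × 0.05 × 0.35 × 0.25 × (1−0.25) × (1−0.3) = 0.0018375
Highest score → defect.

defect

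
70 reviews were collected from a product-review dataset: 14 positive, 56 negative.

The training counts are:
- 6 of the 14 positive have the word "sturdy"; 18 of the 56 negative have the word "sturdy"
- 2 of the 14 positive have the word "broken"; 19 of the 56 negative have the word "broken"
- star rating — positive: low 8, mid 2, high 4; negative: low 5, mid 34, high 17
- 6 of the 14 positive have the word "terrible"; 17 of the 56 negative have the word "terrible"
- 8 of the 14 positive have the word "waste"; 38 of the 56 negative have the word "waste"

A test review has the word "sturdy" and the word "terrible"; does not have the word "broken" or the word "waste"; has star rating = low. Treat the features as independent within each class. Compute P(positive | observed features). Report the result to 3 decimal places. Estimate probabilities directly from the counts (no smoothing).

positive: (14/70) × (6/14) × (12/14) × (8/14) × (6/14) × (6/14) ≈ 0.00771107
negative: (56/70) × (18/56) × (37/56) × (5/56) × (17/56) × (18/56) ≈ 0.00148018
P(positive | x) = 0.00771107 / 0.00919125 ≈ 0.839

0.839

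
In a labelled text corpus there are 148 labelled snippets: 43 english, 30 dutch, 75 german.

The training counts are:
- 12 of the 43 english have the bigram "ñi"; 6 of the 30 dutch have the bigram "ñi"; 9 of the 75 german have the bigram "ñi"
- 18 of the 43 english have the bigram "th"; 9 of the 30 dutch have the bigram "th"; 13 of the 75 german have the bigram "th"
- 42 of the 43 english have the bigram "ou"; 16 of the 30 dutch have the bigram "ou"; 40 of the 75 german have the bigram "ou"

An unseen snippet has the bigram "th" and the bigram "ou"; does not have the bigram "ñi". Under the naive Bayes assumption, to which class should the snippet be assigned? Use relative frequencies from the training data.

english

english: (43/148) × (31/43) × (18/43) × (42/43) ≈ 0.0856416
dutch: (30/148) × (24/30) × (9/30) × (16/30) ≈ 0.0259459
german: (75/148) × (66/75) × (13/75) × (40/75) ≈ 0.0412252
Highest score → english.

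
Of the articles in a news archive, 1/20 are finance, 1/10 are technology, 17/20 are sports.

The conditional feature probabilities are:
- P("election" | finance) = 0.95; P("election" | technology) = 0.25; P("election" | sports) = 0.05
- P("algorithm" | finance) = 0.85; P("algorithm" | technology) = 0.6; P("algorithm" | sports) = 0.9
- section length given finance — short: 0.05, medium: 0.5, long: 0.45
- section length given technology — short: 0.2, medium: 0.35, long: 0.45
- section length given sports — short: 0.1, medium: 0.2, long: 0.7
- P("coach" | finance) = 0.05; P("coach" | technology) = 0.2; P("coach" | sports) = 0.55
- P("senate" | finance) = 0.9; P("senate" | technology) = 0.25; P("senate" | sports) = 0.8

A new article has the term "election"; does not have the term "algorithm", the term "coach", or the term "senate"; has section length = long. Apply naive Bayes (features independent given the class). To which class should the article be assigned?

finance: 0.05 × 0.95 × (1−0.85) × 0.45 × (1−0.05) × (1−0.9) = 0.00030459375
technology: 0.1 × 0.25 × (1−0.6) × 0.45 × (1−0.2) × (1−0.25) = 0.0027
sports: 0.85 × 0.05 × (1−0.9) × 0.7 × (1−0.55) × (1−0.8) = 0.00026775
Highest score → technology.

technology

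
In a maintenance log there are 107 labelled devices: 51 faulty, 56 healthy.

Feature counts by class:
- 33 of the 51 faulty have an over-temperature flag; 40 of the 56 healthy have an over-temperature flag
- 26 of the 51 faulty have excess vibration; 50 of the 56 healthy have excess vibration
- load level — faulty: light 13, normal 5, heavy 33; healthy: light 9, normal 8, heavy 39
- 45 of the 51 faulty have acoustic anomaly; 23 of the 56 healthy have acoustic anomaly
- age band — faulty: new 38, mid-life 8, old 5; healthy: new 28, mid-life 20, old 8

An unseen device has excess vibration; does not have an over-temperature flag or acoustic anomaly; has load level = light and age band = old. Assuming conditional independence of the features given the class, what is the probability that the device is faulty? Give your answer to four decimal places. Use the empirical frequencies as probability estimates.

0.1225

faulty: (51/107) × (18/51) × (26/51) × (13/51) × (6/51) × (5/51) ≈ 0.000252142
healthy: (56/107) × (16/56) × (50/56) × (9/56) × (33/56) × (8/56) ≈ 0.00180634
P(faulty | x) = 0.000252142 / 0.002058482 ≈ 0.1225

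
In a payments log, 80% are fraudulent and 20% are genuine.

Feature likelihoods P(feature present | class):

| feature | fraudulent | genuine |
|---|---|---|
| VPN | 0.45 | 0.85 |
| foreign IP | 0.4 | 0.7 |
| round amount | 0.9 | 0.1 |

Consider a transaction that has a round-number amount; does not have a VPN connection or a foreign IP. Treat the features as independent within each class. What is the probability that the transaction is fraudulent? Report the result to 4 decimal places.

fraudulent: 0.8 × (1−0.45) × (1−0.4) × 0.9 = 0.2376
genuine: 0.2 × (1−0.85) × (1−0.7) × 0.1 = 0.0009
P(fraudulent | x) = 0.2376 / 0.2385 ≈ 0.9962

0.9962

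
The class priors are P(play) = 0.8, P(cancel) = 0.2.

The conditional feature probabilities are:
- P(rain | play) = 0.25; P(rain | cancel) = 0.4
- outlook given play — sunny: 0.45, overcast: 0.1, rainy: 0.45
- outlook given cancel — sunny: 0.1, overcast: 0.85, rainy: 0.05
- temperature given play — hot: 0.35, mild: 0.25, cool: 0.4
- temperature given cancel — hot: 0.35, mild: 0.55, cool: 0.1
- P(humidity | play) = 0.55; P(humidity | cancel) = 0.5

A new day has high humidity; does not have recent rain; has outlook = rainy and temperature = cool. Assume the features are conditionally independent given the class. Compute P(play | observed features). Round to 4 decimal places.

0.9950

play: 0.8 × (1−0.25) × 0.45 × 0.4 × 0.55 = 0.0594
cancel: 0.2 × (1−0.4) × 0.05 × 0.1 × 0.5 = 0.0003
P(play | x) = 0.0594 / 0.0597 ≈ 0.9950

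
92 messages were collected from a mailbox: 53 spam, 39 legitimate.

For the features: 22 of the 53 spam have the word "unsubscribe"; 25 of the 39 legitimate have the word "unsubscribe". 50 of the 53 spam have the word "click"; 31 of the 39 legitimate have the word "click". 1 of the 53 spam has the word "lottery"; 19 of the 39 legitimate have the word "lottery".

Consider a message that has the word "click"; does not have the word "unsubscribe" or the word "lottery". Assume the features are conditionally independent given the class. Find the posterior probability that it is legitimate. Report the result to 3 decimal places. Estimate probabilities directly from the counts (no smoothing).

spam: (53/92) × (31/53) × (50/53) × (52/53) ≈ 0.311886
legitimate: (39/92) × (14/39) × (31/39) × (20/39) ≈ 0.0620301
P(legitimate | x) = 0.0620301 / 0.3739161 ≈ 0.166

0.166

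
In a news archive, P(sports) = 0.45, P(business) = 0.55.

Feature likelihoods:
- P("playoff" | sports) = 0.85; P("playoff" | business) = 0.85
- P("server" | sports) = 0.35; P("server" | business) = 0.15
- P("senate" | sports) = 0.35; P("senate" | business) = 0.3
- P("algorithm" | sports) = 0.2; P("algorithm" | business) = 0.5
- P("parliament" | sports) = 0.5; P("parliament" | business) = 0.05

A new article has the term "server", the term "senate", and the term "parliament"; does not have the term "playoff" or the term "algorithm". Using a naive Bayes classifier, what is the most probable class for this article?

sports

sports: 0.45 × (1−0.85) × 0.35 × 0.35 × (1−0.2) × 0.5 = 0.0033075
business: 0.55 × (1−0.85) × 0.15 × 0.3 × (1−0.5) × 0.05 = 0.0000928125
Highest score → sports.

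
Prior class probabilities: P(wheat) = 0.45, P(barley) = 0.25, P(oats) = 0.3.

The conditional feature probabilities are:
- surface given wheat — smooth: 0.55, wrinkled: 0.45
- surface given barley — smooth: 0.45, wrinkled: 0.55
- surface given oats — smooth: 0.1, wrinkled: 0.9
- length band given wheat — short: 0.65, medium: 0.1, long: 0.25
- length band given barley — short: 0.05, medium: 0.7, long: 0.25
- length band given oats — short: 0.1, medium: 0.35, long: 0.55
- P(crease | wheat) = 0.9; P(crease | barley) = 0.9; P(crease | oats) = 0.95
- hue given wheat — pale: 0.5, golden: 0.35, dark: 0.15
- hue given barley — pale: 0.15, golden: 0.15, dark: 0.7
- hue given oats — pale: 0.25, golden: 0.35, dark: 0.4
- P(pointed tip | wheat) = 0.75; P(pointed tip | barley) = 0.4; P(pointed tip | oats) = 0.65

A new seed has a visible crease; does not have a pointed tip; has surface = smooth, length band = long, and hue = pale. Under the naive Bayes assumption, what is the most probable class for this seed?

wheat

wheat: 0.45 × 0.55 × 0.25 × 0.9 × 0.5 × (1−0.75) = 0.0069609375
barley: 0.25 × 0.45 × 0.25 × 0.9 × 0.15 × (1−0.4) = 0.002278125
oats: 0.3 × 0.1 × 0.55 × 0.95 × 0.25 × (1−0.65) = 0.0013715625
Highest score → wheat.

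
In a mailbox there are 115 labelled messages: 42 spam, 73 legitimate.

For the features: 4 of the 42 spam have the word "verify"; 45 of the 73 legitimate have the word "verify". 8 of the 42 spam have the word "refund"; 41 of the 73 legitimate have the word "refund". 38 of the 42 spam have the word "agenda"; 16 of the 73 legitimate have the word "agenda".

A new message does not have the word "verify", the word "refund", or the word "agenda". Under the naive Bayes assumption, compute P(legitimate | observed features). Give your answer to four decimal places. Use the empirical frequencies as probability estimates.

spam: (42/115) × (38/42) × (34/42) × (4/42) ≈ 0.0254757
legitimate: (73/115) × (28/73) × (32/73) × (57/73) ≈ 0.0833373
P(legitimate | x) = 0.0833373 / 0.108813 ≈ 0.7659

0.7659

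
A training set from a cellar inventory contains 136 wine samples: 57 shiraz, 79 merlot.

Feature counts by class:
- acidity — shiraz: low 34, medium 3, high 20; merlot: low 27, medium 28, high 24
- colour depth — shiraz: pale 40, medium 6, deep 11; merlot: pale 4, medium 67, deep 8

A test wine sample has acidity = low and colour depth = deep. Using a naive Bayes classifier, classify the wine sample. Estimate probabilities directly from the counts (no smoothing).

shiraz: (57/136) × (34/57) × (11/57) ≈ 0.0482456
merlot: (79/136) × (27/79) × (8/79) ≈ 0.0201042
Highest score → shiraz.

shiraz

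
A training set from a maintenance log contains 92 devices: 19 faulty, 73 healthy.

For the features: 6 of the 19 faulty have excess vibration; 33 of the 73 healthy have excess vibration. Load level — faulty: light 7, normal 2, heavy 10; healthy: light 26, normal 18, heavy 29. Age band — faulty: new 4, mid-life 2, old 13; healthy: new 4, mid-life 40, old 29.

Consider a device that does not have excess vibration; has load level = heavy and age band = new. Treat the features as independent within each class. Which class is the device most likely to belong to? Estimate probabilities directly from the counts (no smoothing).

faulty: (19/92) × (13/19) × (10/19) × (4/19) ≈ 0.015657
healthy: (73/92) × (40/73) × (29/73) × (4/73) ≈ 0.00946421
Highest score → faulty.

faulty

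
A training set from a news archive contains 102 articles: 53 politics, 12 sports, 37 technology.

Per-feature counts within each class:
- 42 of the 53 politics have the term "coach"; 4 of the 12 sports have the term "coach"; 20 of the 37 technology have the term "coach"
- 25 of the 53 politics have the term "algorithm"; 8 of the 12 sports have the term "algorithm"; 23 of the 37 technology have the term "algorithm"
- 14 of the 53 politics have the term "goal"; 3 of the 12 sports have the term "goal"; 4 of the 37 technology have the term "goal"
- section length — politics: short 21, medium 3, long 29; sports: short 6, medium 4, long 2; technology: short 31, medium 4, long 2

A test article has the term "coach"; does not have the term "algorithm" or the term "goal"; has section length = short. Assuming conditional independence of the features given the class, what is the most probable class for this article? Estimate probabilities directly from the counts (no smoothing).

politics: (53/102) × (42/53) × (28/53) × (39/53) × (21/53) ≈ 0.0634254
sports: (12/102) × (4/12) × (4/12) × (9/12) × (6/12) ≈ 0.00490196
technology: (37/102) × (20/37) × (14/37) × (33/37) × (31/37) ≈ 0.0554407
Highest score → politics.

politics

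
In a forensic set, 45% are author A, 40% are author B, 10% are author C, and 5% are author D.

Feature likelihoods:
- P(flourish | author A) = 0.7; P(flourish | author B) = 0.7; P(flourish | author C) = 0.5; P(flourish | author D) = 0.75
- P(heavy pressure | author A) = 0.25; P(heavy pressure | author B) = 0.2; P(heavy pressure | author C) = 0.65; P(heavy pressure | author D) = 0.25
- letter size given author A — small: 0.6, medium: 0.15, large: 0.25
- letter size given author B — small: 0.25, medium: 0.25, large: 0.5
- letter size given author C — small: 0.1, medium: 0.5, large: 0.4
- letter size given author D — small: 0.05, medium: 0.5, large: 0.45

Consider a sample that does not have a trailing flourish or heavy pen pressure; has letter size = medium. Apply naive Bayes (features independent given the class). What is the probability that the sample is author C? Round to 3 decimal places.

author A: 0.45 × (1−0.7) × (1−0.25) × 0.15 = 0.0151875
author B: 0.4 × (1−0.7) × (1−0.2) × 0.25 = 0.024
author C: 0.1 × (1−0.5) × (1−0.65) × 0.5 = 0.00875
author D: 0.05 × (1−0.75) × (1−0.25) × 0.5 = 0.0046875
P(author C | x) = 0.00875 / 0.052625 ≈ 0.166

0.166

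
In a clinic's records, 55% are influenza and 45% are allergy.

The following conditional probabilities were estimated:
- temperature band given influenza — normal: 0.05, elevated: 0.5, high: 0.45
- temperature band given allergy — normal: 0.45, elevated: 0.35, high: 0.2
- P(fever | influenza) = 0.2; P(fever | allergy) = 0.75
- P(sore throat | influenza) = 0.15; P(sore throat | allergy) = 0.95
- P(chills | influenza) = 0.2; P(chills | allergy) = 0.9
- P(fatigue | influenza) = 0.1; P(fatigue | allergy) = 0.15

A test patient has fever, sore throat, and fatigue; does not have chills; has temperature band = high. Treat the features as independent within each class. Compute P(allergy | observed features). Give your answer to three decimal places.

influenza: 0.55 × 0.45 × 0.2 × 0.15 × (1−0.2) × 0.1 = 0.000594
allergy: 0.45 × 0.2 × 0.75 × 0.95 × (1−0.9) × 0.15 = 0.000961875
P(allergy | x) = 0.000961875 / 0.001555875 ≈ 0.618

0.618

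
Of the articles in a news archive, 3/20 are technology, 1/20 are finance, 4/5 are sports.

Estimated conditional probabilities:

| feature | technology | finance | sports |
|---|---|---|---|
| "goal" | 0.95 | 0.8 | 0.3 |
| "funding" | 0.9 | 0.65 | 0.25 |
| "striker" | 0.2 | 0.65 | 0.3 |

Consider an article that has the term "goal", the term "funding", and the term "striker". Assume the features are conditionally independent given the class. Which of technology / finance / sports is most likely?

technology: 0.15 × 0.95 × 0.9 × 0.2 = 0.02565
finance: 0.05 × 0.8 × 0.65 × 0.65 = 0.0169
sports: 0.8 × 0.3 × 0.25 × 0.3 = 0.018
Highest score → technology.

technology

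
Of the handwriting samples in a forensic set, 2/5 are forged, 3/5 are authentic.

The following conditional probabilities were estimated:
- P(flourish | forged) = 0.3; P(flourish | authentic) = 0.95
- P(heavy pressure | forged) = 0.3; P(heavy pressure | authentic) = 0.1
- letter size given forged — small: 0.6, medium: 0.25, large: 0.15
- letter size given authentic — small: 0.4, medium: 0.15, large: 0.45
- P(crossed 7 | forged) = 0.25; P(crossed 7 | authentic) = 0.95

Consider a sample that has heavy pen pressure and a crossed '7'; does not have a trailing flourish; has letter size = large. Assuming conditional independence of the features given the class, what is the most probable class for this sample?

forged: 0.4 × (1−0.3) × 0.3 × 0.15 × 0.25 = 0.00315
authentic: 0.6 × (1−0.95) × 0.1 × 0.45 × 0.95 = 0.0012825
Highest score → forged.

forged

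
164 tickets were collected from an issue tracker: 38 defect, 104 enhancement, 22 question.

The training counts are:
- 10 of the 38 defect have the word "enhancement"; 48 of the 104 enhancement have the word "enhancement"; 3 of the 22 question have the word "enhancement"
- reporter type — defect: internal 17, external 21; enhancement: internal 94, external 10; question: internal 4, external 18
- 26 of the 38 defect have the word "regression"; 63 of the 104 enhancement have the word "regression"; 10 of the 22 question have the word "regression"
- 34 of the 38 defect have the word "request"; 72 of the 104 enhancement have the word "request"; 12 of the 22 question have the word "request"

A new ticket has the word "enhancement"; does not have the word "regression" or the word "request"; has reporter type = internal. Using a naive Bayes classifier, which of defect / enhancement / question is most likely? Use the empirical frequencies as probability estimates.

enhancement

defect: (38/164) × (10/38) × (17/38) × (12/38) × (4/38) ≈ 0.000906767
enhancement: (104/164) × (48/104) × (94/104) × (41/104) × (32/104) ≈ 0.0320892
question: (22/164) × (3/22) × (4/22) × (12/22) × (10/22) ≈ 0.000824614
Highest score → enhancement.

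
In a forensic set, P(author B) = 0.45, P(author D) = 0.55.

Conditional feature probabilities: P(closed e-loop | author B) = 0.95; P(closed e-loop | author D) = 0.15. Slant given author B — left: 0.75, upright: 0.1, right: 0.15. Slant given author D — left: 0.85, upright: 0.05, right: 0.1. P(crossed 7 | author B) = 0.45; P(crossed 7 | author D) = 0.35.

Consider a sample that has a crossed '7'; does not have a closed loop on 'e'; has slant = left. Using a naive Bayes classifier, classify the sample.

author B: 0.45 × (1−0.95) × 0.75 × 0.45 = 0.00759375
author D: 0.55 × (1−0.15) × 0.85 × 0.35 = 0.13908125
Highest score → author D.

author D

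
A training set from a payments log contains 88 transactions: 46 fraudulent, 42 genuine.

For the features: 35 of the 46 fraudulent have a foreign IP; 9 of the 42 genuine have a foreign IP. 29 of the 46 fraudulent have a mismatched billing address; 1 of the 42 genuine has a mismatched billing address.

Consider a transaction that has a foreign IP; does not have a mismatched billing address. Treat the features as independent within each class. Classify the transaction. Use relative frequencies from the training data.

fraudulent

fraudulent: (46/88) × (35/46) × (17/46) ≈ 0.146986
genuine: (42/88) × (9/42) × (41/42) ≈ 0.0998377
Highest score → fraudulent.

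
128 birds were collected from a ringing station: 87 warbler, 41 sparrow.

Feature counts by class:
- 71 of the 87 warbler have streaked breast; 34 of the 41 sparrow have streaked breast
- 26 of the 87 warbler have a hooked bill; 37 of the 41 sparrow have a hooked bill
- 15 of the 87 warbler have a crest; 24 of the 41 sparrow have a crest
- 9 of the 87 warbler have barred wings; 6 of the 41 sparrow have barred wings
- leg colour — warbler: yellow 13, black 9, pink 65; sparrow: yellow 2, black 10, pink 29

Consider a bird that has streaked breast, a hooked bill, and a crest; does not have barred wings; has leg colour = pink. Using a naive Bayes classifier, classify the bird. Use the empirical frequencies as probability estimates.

sparrow

warbler: (87/128) × (71/87) × (26/87) × (15/87) × (78/87) × (65/87) ≈ 0.0191445
sparrow: (41/128) × (34/41) × (37/41) × (24/41) × (35/41) × (29/41) ≈ 0.0847252
Highest score → sparrow.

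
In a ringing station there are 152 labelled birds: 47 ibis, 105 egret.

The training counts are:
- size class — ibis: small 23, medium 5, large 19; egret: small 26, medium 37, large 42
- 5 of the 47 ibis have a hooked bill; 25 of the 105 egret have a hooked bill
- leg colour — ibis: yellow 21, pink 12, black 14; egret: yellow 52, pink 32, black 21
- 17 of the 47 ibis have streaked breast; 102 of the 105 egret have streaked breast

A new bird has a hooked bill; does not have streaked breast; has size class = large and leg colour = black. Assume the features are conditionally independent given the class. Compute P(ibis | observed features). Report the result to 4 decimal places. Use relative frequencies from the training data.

ibis: (47/152) × (19/47) × (5/47) × (14/47) × (30/47) ≈ 0.00252834
egret: (105/152) × (42/105) × (25/105) × (21/105) × (3/105) ≈ 0.00037594
P(ibis | x) = 0.00252834 / 0.00290428 ≈ 0.8706

0.8706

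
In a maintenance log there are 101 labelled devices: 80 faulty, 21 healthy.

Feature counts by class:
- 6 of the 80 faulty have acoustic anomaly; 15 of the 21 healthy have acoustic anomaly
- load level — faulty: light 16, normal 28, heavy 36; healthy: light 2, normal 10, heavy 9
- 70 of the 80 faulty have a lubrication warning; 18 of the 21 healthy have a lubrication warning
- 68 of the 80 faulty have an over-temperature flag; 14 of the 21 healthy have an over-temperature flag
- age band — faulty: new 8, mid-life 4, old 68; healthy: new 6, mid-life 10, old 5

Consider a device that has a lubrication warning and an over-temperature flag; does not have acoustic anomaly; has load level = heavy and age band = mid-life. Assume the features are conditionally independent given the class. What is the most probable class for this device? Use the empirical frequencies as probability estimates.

faulty: (80/101) × (74/80) × (36/80) × (70/80) × (68/80) × (4/80) ≈ 0.0122608
healthy: (21/101) × (6/21) × (9/21) × (18/21) × (14/21) × (10/21) ≈ 0.00692781
Highest score → faulty.

faulty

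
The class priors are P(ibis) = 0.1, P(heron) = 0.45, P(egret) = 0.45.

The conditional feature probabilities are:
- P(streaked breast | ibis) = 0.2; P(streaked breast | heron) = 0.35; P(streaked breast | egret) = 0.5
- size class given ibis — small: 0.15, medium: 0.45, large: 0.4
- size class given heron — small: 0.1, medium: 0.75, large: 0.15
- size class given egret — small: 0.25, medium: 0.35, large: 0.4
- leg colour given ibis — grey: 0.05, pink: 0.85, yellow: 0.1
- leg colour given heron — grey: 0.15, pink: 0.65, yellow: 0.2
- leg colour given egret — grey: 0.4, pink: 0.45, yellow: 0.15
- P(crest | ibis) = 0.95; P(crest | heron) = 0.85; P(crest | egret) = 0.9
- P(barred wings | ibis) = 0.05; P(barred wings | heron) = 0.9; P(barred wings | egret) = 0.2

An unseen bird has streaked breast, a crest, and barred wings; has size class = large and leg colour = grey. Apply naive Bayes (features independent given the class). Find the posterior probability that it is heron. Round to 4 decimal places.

0.2944

ibis: 0.1 × 0.2 × 0.4 × 0.05 × 0.95 × 0.05 = 0.000019
heron: 0.45 × 0.35 × 0.15 × 0.15 × 0.85 × 0.9 = 0.00271096875
egret: 0.45 × 0.5 × 0.4 × 0.4 × 0.9 × 0.2 = 0.00648
P(heron | x) = 0.00271096875 / 0.00920996875 ≈ 0.2944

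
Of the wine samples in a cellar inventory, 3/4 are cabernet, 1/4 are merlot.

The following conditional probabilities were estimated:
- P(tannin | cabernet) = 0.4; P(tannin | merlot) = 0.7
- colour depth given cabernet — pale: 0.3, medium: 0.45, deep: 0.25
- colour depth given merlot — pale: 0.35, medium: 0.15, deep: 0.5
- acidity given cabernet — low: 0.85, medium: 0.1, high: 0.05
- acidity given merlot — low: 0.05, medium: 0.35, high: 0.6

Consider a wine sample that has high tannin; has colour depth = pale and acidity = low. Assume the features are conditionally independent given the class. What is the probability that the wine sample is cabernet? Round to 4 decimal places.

0.9615

cabernet: 0.75 × 0.4 × 0.3 × 0.85 = 0.0765
merlot: 0.25 × 0.7 × 0.35 × 0.05 = 0.0030625
P(cabernet | x) = 0.0765 / 0.0795625 ≈ 0.9615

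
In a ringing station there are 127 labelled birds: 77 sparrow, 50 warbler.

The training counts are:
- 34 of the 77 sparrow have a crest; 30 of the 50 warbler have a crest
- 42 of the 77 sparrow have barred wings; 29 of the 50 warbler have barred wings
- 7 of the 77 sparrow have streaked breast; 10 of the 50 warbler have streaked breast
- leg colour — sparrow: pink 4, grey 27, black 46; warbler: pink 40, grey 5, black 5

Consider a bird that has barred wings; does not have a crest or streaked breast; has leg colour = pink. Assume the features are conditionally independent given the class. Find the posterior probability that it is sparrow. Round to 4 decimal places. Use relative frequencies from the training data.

0.1298

sparrow: (77/127) × (43/77) × (42/77) × (70/77) × (4/77) ≈ 0.00872167
warbler: (50/127) × (20/50) × (29/50) × (40/50) × (40/50) ≈ 0.0584567
P(sparrow | x) = 0.00872167 / 0.06717837 ≈ 0.1298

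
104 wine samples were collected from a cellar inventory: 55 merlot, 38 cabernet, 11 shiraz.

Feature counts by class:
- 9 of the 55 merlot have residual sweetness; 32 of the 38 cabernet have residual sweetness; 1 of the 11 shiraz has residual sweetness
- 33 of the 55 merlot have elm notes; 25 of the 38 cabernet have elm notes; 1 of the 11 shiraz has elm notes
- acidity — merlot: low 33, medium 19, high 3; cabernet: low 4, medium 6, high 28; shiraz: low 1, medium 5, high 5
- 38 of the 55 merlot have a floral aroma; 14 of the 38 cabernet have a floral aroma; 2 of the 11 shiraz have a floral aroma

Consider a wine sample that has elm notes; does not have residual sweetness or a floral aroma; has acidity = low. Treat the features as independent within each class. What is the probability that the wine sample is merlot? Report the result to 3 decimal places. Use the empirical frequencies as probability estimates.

merlot: (55/104) × (46/55) × (33/55) × (33/55) × (17/55) ≈ 0.0492168
cabernet: (38/104) × (6/38) × (25/38) × (4/38) × (24/38) ≈ 0.00252336
shiraz: (11/104) × (10/11) × (1/11) × (1/11) × (9/11) ≈ 0.000650176
P(merlot | x) = 0.0492168 / 0.052390336 ≈ 0.939

0.939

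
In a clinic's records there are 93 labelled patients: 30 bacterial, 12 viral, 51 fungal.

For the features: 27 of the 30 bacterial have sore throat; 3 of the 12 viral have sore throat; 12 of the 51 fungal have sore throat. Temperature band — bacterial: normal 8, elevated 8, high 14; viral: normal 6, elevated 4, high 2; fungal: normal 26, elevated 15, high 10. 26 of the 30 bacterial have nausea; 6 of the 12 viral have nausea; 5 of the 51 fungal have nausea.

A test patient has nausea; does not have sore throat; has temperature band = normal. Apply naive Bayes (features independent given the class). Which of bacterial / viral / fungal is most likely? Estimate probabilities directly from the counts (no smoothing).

viral

bacterial: (30/93) × (3/30) × (8/30) × (26/30) ≈ 0.0074552
viral: (12/93) × (9/12) × (6/12) × (6/12) ≈ 0.0241935
fungal: (51/93) × (39/51) × (26/51) × (5/51) ≈ 0.0209597
Highest score → viral.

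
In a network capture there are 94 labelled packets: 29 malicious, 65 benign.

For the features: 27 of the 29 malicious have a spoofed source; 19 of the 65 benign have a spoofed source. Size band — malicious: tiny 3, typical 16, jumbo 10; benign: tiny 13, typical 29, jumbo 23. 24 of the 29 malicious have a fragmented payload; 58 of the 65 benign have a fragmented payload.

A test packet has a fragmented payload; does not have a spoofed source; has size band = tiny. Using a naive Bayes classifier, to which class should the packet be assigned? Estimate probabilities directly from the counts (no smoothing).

benign

malicious: (29/94) × (2/29) × (3/29) × (24/29) ≈ 0.00182154
benign: (65/94) × (46/65) × (13/65) × (58/65) ≈ 0.0873322
Highest score → benign.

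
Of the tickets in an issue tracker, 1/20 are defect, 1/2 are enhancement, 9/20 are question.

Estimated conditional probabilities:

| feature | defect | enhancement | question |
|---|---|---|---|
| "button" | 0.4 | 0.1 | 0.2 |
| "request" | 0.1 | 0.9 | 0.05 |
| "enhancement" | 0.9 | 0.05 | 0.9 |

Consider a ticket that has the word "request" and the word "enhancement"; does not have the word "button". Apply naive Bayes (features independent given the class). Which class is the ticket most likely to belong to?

enhancement

defect: 0.05 × (1−0.4) × 0.1 × 0.9 = 0.0027
enhancement: 0.5 × (1−0.1) × 0.9 × 0.05 = 0.02025
question: 0.45 × (1−0.2) × 0.05 × 0.9 = 0.0162
Highest score → enhancement.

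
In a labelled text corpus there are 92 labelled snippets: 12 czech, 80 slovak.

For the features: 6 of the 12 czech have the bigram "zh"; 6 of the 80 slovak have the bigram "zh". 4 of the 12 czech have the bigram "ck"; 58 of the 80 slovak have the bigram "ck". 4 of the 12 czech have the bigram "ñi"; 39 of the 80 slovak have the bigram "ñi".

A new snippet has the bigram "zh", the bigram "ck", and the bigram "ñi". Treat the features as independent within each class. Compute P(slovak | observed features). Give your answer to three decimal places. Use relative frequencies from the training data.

0.761

czech: (12/92) × (6/12) × (4/12) × (4/12) ≈ 0.00724638
slovak: (80/92) × (6/80) × (58/80) × (39/80) ≈ 0.0230503
P(slovak | x) = 0.0230503 / 0.03029668 ≈ 0.761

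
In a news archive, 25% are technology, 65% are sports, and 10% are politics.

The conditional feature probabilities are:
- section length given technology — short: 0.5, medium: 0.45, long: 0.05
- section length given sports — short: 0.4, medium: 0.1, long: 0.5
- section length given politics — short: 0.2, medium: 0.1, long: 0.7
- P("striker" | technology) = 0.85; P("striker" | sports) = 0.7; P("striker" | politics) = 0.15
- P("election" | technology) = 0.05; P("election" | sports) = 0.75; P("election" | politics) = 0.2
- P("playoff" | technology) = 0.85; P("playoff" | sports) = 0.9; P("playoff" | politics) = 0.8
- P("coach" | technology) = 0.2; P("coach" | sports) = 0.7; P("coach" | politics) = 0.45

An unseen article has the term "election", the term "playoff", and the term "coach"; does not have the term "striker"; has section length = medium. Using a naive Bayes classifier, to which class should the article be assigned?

sports

technology: 0.25 × 0.45 × (1−0.85) × 0.05 × 0.85 × 0.2 = 0.0001434375
sports: 0.65 × 0.1 × (1−0.7) × 0.75 × 0.9 × 0.7 = 0.00921375
politics: 0.1 × 0.1 × (1−0.15) × 0.2 × 0.8 × 0.45 = 0.000612
Highest score → sports.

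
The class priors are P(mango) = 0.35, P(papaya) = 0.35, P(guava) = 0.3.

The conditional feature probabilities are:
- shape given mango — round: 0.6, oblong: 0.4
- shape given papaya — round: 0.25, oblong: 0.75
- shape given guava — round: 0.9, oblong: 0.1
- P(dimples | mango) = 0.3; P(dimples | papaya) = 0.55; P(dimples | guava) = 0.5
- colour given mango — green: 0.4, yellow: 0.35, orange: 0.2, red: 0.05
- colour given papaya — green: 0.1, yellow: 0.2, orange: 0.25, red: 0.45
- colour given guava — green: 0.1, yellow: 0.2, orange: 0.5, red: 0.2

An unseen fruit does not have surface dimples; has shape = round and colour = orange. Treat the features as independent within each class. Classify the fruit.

mango: 0.35 × 0.6 × (1−0.3) × 0.2 = 0.0294
papaya: 0.35 × 0.25 × (1−0.55) × 0.25 = 0.00984375
guava: 0.3 × 0.9 × (1−0.5) × 0.5 = 0.0675
Highest score → guava.

guava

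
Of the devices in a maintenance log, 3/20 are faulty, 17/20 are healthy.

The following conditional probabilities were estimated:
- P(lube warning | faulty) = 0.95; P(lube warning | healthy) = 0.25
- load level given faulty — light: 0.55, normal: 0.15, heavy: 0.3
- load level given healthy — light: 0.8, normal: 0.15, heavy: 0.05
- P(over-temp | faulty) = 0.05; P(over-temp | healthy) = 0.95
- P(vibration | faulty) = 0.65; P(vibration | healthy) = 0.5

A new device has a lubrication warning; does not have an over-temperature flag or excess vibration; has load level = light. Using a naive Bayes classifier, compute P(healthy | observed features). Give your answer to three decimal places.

0.140

faulty: 0.15 × 0.95 × 0.55 × (1−0.05) × (1−0.65) = 0.0260596875
healthy: 0.85 × 0.25 × 0.8 × (1−0.95) × (1−0.5) = 0.00425
P(healthy | x) = 0.00425 / 0.0303096875 ≈ 0.140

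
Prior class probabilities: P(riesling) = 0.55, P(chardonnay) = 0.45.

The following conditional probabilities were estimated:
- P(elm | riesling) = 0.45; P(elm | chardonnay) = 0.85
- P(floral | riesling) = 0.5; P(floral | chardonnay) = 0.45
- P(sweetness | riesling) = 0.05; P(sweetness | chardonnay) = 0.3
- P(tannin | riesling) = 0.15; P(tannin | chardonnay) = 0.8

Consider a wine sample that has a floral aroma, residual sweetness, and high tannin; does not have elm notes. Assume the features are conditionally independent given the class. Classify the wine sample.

riesling: 0.55 × (1−0.45) × 0.5 × 0.05 × 0.15 = 0.001134375
chardonnay: 0.45 × (1−0.85) × 0.45 × 0.3 × 0.8 = 0.00729
Highest score → chardonnay.

chardonnay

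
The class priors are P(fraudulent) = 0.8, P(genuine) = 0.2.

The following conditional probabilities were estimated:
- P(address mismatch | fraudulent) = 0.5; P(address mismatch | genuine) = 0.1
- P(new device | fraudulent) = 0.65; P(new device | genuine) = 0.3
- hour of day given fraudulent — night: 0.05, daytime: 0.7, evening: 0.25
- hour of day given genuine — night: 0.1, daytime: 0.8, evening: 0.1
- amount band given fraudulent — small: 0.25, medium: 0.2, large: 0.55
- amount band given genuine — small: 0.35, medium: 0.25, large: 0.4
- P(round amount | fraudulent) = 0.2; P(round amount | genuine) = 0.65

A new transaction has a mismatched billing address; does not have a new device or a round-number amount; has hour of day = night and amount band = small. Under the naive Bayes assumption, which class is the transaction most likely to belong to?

fraudulent: 0.8 × 0.5 × (1−0.65) × 0.05 × 0.25 × (1−0.2) = 0.0014
genuine: 0.2 × 0.1 × (1−0.3) × 0.1 × 0.35 × (1−0.65) = 0.0001715
Highest score → fraudulent.

fraudulent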